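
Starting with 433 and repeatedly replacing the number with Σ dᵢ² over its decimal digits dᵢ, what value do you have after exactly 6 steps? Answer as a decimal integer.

145

433 → 4² + 3² + 3² = 34
34 → 3² + 4² = 25
25 → 2² + 5² = 29
29 → 2² + 9² = 85
85 → 8² + 5² = 89
89 → 8² + 9² = 145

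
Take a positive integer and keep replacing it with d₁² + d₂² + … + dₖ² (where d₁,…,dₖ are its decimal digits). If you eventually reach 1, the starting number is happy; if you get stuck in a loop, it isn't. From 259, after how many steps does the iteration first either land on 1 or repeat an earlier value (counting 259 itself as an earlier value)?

11

259 → 110
110 → 2
2 → 4
4 → 16
16 → 37
37 → 58
58 → 89
89 → 145
145 → 42
42 → 20
20 → 4  — 4 repeats.
That took 11 steps.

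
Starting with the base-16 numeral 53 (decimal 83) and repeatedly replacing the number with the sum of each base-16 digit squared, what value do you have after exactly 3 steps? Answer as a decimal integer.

83 = (5,3)_16 → 5² + 3² = 25 + 9 = 34
34 = (2,2)_16 → 2² + 2² = 4 + 4 = 8
8 = (8)_16 → 8² = 64

64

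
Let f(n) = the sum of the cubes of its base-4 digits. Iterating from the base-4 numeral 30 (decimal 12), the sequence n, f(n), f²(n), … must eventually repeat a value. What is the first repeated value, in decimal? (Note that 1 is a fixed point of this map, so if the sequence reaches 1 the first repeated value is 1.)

12 = (3,0)_4 → 3³ + 0³ = 27 + 0 = 27
27 = (1,2,3)_4 → 1³ + 2³ + 3³ = 1 + 8 + 27 = 36
36 = (2,1,0)_4 → 2³ + 1³ + 0³ = 8 + 1 + 0 = 9
9 = (2,1)_4 → 2³ + 1³ = 8 + 1 = 9  — 9 already appeared earlier.

9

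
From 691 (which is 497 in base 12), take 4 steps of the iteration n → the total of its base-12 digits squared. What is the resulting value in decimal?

5

691 = (4,9,7)_12 → 4² + 9² + 7² = 146
146 = (1,0,2)_12 → 1² + 0² + 2² = 5
5 = (5)_12 → 5² = 25
25 = (2,1)_12 → 2² + 1² = 5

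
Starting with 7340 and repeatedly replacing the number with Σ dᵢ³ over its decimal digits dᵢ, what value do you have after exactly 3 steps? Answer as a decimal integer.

251

7340 → 7³ + 3³ + 4³ + 0³ = 434
434 → 4³ + 3³ + 4³ = 155
155 → 1³ + 5³ + 5³ = 251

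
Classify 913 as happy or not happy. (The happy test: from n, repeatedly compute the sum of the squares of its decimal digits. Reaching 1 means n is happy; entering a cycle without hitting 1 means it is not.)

happy

913 → 9² + 1² + 3² = 81 + 1 + 9 = 91
91 → 9² + 1² = 81 + 1 = 82
82 → 8² + 2² = 64 + 4 = 68
68 → 6² + 8² = 36 + 64 = 100
100 → 1² + 0² + 0² = 1 + 0 + 0 = 1  — reached 1.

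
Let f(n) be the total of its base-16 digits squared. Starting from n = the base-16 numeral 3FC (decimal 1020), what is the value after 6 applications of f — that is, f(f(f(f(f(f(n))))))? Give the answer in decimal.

1020 = (3,15,12)_16 → 3² + 15² + 12² = 378
378 = (1,7,10)_16 → 1² + 7² + 10² = 150
150 = (9,6)_16 → 9² + 6² = 117
117 = (7,5)_16 → 7² + 5² = 74
74 = (4,10)_16 → 4² + 10² = 116
116 = (7,4)_16 → 7² + 4² = 65

65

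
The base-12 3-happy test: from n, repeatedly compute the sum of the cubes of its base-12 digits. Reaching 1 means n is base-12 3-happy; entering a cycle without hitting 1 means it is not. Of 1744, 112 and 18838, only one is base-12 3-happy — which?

1744: 1744 → 66 → 341 → 197 → 190 → 1028 → 856 → 1520 → 1728 → 1  — reaches 1 (base-12 3-happy)
112: 112 → 793 → 342 → 288 → 8 → 512 → 755 → 1464 → 1008 → 343 → 415 → 1351 → 1136 → 1855 → 1344 → 793  — repeats 793 (not base-12 3-happy)
18838: 18838 → 3729 → 1738 → 1001 → 1672 → 1738  — repeats 1738 (not base-12 3-happy)

1744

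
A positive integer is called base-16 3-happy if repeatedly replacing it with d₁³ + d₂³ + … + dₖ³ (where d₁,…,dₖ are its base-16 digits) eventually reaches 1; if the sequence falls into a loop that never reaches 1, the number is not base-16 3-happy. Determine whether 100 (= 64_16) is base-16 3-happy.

base-16 3-happy

100 = (6,4)_16 → 6³ + 4³ = 216 + 64 = 280
280 = (1,1,8)_16 → 1³ + 1³ + 8³ = 1 + 1 + 512 = 514
514 = (2,0,2)_16 → 2³ + 0³ + 2³ = 8 + 0 + 8 = 16
16 = (1,0)_16 → 1³ + 0³ = 1 + 0 = 1  — reached 1.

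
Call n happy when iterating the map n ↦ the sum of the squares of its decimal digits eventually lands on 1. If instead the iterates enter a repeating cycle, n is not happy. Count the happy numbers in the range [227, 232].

227: 227 → 57 → 74 → 65 → 61 → 37 → 58 → 89 → 145 → 42 → 20 → 4 → 16 → 37  (repeats 37)
228: 228 → 72 → 53 → 34 → 25 → 29 → 85 → 89 → 145 → 42 → 20 → 4 → 16 → 37 → 58 → 89  (repeats 89)
229: 229 → 89 → 145 → 42 → 20 → 4 → 16 → 37 → 58 → 89  (repeats 89)
230: 230 → 13 → 10 → 1  (reaches 1)
231: 231 → 14 → 17 → 50 → 25 → 29 → 85 → 89 → 145 → 42 → 20 → 4 → 16 → 37 → 58 → 89  (repeats 89)
232: 232 → 17 → 50 → 25 → 29 → 85 → 89 → 145 → 42 → 20 → 4 → 16 → 37 → 58 → 89  (repeats 89)
happy: 230

1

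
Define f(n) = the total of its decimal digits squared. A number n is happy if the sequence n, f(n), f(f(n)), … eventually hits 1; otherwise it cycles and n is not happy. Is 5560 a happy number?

happy

5560 → 5² + 5² + 6² + 0² = 86
86 → 8² + 6² = 100
100 → 1² + 0² + 0² = 1  — reached 1.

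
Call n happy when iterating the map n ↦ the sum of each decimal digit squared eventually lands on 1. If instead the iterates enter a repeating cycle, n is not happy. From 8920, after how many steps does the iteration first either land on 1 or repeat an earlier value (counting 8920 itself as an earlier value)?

8920 → 149
149 → 98
98 → 145
145 → 42
42 → 20
20 → 4
4 → 16
16 → 37
37 → 58
58 → 89
89 → 145  — 145 repeats.
That took 11 steps.

11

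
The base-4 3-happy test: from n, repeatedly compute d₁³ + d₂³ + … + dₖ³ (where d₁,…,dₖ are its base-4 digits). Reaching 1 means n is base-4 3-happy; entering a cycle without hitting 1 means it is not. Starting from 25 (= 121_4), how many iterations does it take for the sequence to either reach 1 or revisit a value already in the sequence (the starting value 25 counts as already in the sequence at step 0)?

25 = (1,2,1)_4 → 1³ + 2³ + 1³ = 1 + 8 + 1 = 10
10 = (2,2)_4 → 2³ + 2³ = 8 + 8 = 16
16 = (1,0,0)_4 → 1³ + 0³ + 0³ = 1 + 0 + 0 = 1  — reached 1.
That took 3 steps.

3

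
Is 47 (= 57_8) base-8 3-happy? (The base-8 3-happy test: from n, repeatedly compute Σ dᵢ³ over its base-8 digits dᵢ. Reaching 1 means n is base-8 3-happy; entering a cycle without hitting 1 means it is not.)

47 = (5,7)_8 → 5³ + 7³ = 468
468 = (7,2,4)_8 → 7³ + 2³ + 4³ = 415
415 = (6,3,7)_8 → 6³ + 3³ + 7³ = 586
586 = (1,1,1,2)_8 → 1³ + 1³ + 1³ + 2³ = 11
11 = (1,3)_8 → 1³ + 3³ = 28
28 = (3,4)_8 → 3³ + 4³ = 91
91 = (1,3,3)_8 → 1³ + 3³ + 3³ = 55
55 = (6,7)_8 → 6³ + 7³ = 559
559 = (1,0,5,7)_8 → 1³ + 0³ + 5³ + 7³ = 469
469 = (7,2,5)_8 → 7³ + 2³ + 5³ = 476
476 = (7,3,4)_8 → 7³ + 3³ + 4³ = 434
434 = (6,6,2)_8 → 6³ + 6³ + 2³ = 440
440 = (6,7,0)_8 → 6³ + 7³ + 0³ = 559  — 559 already seen; the sequence cycles without reaching 1.

not base-8 3-happy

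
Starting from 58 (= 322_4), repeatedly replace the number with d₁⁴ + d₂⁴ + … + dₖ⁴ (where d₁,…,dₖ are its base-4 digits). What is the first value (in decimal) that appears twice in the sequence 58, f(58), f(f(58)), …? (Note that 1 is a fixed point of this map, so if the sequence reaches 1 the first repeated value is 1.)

58 = (3,2,2)_4 → 3⁴ + 2⁴ + 2⁴ = 81 + 16 + 16 = 113
113 = (1,3,0,1)_4 → 1⁴ + 3⁴ + 0⁴ + 1⁴ = 1 + 81 + 0 + 1 = 83
83 = (1,1,0,3)_4 → 1⁴ + 1⁴ + 0⁴ + 3⁴ = 1 + 1 + 0 + 81 = 83  — 83 already appeared earlier.

83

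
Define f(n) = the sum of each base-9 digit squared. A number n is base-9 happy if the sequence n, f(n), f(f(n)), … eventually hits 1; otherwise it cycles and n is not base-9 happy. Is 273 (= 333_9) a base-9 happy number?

273 = (3,3,3)_9 → 3² + 3² + 3² = 9 + 9 + 9 = 27
27 = (3,0)_9 → 3² + 0² = 9 + 0 = 9
9 = (1,0)_9 → 1² + 0² = 1 + 0 = 1  — reached 1.

base-9 happy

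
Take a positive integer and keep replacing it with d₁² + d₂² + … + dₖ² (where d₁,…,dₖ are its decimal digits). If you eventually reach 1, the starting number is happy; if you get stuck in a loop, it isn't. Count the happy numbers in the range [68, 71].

68: 68 → 100 → 1  — happy
69: 69 → 117 → 51 → 26 → 40 → 16 → 37 → 58 → 89 → 145 → 42 → 20 → 4 → 16  — not happy
70: 70 → 49 → 97 → 130 → 10 → 1  — happy
71: 71 → 50 → 25 → 29 → 85 → 89 → 145 → 42 → 20 → 4 → 16 → 37 → 58 → 89  — not happy
happy: 68, 70

2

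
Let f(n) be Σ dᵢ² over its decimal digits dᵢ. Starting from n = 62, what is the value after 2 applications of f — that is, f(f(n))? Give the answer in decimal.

16

62 → 6² + 2² = 40
40 → 4² + 0² = 16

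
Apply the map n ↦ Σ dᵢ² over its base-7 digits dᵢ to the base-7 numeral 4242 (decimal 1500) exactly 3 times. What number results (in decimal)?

1500 = (4,2,4,2)_7 → 4² + 2² + 4² + 2² = 16 + 4 + 16 + 4 = 40
40 = (5,5)_7 → 5² + 5² = 25 + 25 = 50
50 = (1,0,1)_7 → 1² + 0² + 1² = 1 + 0 + 1 = 2

2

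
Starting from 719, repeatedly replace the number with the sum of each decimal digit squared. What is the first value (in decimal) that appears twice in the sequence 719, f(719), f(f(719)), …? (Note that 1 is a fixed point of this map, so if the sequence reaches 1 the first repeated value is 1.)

719 → 7² + 1² + 9² = 49 + 1 + 81 = 131
131 → 1² + 3² + 1² = 1 + 9 + 1 = 11
11 → 1² + 1² = 1 + 1 = 2
2 → 2² = 4
4 → 4² = 16
16 → 1² + 6² = 1 + 36 = 37
37 → 3² + 7² = 9 + 49 = 58
58 → 5² + 8² = 25 + 64 = 89
89 → 8² + 9² = 64 + 81 = 145
145 → 1² + 4² + 5² = 1 + 16 + 25 = 42
42 → 4² + 2² = 16 + 4 = 20
20 → 2² + 0² = 4 + 0 = 4  — 4 already appeared earlier.

4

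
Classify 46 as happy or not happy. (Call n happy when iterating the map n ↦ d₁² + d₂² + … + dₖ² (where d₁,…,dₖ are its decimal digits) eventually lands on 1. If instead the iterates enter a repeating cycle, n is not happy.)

46 → 4² + 6² = 16 + 36 = 52
52 → 5² + 2² = 25 + 4 = 29
29 → 2² + 9² = 4 + 81 = 85
85 → 8² + 5² = 64 + 25 = 89
89 → 8² + 9² = 64 + 81 = 145
145 → 1² + 4² + 5² = 1 + 16 + 25 = 42
42 → 4² + 2² = 16 + 4 = 20
20 → 2² + 0² = 4 + 0 = 4
4 → 4² = 16
16 → 1² + 6² = 1 + 36 = 37
37 → 3² + 7² = 9 + 49 = 58
58 → 5² + 8² = 25 + 64 = 89  — 89 already seen; the sequence cycles without reaching 1.

not happy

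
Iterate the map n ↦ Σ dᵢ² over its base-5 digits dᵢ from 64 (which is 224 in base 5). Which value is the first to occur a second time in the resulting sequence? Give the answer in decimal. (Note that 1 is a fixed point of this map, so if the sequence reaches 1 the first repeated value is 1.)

4

64 = (2,2,4)_5 → 24
24 = (4,4)_5 → 32
32 = (1,1,2)_5 → 6
6 = (1,1)_5 → 2
2 = (2)_5 → 4
4 = (4)_5 → 16
16 = (3,1)_5 → 10
10 = (2,0)_5 → 4  — 4 already appeared earlier.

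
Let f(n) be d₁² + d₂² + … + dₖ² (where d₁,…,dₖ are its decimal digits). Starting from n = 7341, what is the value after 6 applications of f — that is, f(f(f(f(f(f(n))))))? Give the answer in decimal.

58

7341 → 7² + 3² + 4² + 1² = 75
75 → 7² + 5² = 74
74 → 7² + 4² = 65
65 → 6² + 5² = 61
61 → 6² + 1² = 37
37 → 3² + 7² = 58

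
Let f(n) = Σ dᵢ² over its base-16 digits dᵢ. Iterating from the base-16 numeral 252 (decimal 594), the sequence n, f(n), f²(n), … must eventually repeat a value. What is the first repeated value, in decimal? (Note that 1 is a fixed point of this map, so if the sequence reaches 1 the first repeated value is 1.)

594 = (2,5,2)_16 → 2² + 5² + 2² = 33
33 = (2,1)_16 → 2² + 1² = 5
5 = (5)_16 → 5² = 25
25 = (1,9)_16 → 1² + 9² = 82
82 = (5,2)_16 → 5² + 2² = 29
29 = (1,13)_16 → 1² + 13² = 170
170 = (10,10)_16 → 10² + 10² = 200
200 = (12,8)_16 → 12² + 8² = 208
208 = (13,0)_16 → 13² + 0² = 169
169 = (10,9)_16 → 10² + 9² = 181
181 = (11,5)_16 → 11² + 5² = 146
146 = (9,2)_16 → 9² + 2² = 85
85 = (5,5)_16 → 5² + 5² = 50
50 = (3,2)_16 → 3² + 2² = 13
13 = (13)_16 → 13² = 169  — 169 already appeared earlier.

169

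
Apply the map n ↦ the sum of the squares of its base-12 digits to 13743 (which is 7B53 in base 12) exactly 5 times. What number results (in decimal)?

41

13743 = (7,11,5,3)_12 → 7² + 11² + 5² + 3² = 49 + 121 + 25 + 9 = 204
204 = (1,5,0)_12 → 1² + 5² + 0² = 1 + 25 + 0 = 26
26 = (2,2)_12 → 2² + 2² = 4 + 4 = 8
8 = (8)_12 → 8² = 64
64 = (5,4)_12 → 5² + 4² = 25 + 16 = 41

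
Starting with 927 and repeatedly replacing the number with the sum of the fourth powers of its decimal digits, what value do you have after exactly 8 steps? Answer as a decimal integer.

5140

927 → 9⁴ + 2⁴ + 7⁴ = 8978
8978 → 8⁴ + 9⁴ + 7⁴ + 8⁴ = 17154
17154 → 1⁴ + 7⁴ + 1⁴ + 5⁴ + 4⁴ = 3284
3284 → 3⁴ + 2⁴ + 8⁴ + 4⁴ = 4449
4449 → 4⁴ + 4⁴ + 4⁴ + 9⁴ = 7329
7329 → 7⁴ + 3⁴ + 2⁴ + 9⁴ = 9059
9059 → 9⁴ + 0⁴ + 5⁴ + 9⁴ = 13747
13747 → 1⁴ + 3⁴ + 7⁴ + 4⁴ + 7⁴ = 5140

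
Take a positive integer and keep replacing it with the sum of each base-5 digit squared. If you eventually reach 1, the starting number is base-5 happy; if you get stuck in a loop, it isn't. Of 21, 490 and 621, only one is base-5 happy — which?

621

21: 21 → 17 → 13 → 13  — repeats 13 (not base-5 happy)
490: 490 → 34 → 18 → 18  — repeats 18 (not base-5 happy)
621: 621 → 49 → 33 → 11 → 5 → 1  — reaches 1 (base-5 happy)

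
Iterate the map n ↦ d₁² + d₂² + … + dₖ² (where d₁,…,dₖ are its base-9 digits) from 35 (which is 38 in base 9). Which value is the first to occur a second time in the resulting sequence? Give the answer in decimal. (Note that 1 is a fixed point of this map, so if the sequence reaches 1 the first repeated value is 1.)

65

35 = (3,8)_9 → 3² + 8² = 73
73 = (8,1)_9 → 8² + 1² = 65
65 = (7,2)_9 → 7² + 2² = 53
53 = (5,8)_9 → 5² + 8² = 89
89 = (1,0,8)_9 → 1² + 0² + 8² = 65  — 65 already appeared earlier.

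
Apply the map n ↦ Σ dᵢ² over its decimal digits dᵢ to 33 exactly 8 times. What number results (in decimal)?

33 → 3² + 3² = 9 + 9 = 18
18 → 1² + 8² = 1 + 64 = 65
65 → 6² + 5² = 36 + 25 = 61
61 → 6² + 1² = 36 + 1 = 37
37 → 3² + 7² = 9 + 49 = 58
58 → 5² + 8² = 25 + 64 = 89
89 → 8² + 9² = 64 + 81 = 145
145 → 1² + 4² + 5² = 1 + 16 + 25 = 42

42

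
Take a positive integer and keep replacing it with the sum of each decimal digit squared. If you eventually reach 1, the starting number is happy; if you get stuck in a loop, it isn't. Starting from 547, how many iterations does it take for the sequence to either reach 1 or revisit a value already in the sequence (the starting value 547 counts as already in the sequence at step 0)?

13

547 → 5² + 4² + 7² = 90
90 → 9² + 0² = 81
81 → 8² + 1² = 65
65 → 6² + 5² = 61
61 → 6² + 1² = 37
37 → 3² + 7² = 58
58 → 5² + 8² = 89
89 → 8² + 9² = 145
145 → 1² + 4² + 5² = 42
42 → 4² + 2² = 20
20 → 2² + 0² = 4
4 → 4² = 16
16 → 1² + 6² = 37  — 37 repeats.
That took 13 steps.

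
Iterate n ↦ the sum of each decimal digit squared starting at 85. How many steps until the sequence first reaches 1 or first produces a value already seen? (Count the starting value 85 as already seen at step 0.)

85 → 89
89 → 145
145 → 42
42 → 20
20 → 4
4 → 16
16 → 37
37 → 58
58 → 89  — 89 repeats.
That took 9 steps.

9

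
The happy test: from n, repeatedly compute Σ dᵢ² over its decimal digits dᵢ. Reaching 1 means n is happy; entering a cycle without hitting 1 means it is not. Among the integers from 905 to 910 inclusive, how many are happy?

2

905: 905 → 106 → 37 → 58 → 89 → 145 → 42 → 20 → 4 → 16 → 37  — not happy
906: 906 → 117 → 51 → 26 → 40 → 16 → 37 → 58 → 89 → 145 → 42 → 20 → 4 → 16  — not happy
907: 907 → 130 → 10 → 1  — happy
908: 908 → 145 → 42 → 20 → 4 → 16 → 37 → 58 → 89 → 145  — not happy
909: 909 → 162 → 41 → 17 → 50 → 25 → 29 → 85 → 89 → 145 → 42 → 20 → 4 → 16 → 37 → 58 → 89  — not happy
910: 910 → 82 → 68 → 100 → 1  — happy
happy: 907, 910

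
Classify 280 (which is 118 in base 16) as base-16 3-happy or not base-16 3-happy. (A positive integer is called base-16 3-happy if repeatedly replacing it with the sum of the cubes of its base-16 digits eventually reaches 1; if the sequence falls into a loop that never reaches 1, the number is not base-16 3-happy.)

base-16 3-happy

280 = (1,1,8)_16 → 514
514 = (2,0,2)_16 → 16
16 = (1,0)_16 → 1  — reached 1.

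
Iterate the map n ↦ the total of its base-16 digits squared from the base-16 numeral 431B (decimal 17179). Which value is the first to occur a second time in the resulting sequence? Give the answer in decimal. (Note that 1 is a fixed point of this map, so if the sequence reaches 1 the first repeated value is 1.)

169

17179 = (4,3,1,11)_16 → 147
147 = (9,3)_16 → 90
90 = (5,10)_16 → 125
125 = (7,13)_16 → 218
218 = (13,10)_16 → 269
269 = (1,0,13)_16 → 170
170 = (10,10)_16 → 200
200 = (12,8)_16 → 208
208 = (13,0)_16 → 169
169 = (10,9)_16 → 181
181 = (11,5)_16 → 146
146 = (9,2)_16 → 85
85 = (5,5)_16 → 50
50 = (3,2)_16 → 13
13 = (13)_16 → 169  — 169 already appeared earlier.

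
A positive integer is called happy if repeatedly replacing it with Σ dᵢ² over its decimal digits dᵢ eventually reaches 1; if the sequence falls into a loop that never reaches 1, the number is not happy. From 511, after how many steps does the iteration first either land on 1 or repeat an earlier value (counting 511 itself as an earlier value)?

511 → 5² + 1² + 1² = 27
27 → 2² + 7² = 53
53 → 5² + 3² = 34
34 → 3² + 4² = 25
25 → 2² + 5² = 29
29 → 2² + 9² = 85
85 → 8² + 5² = 89
89 → 8² + 9² = 145
145 → 1² + 4² + 5² = 42
42 → 4² + 2² = 20
20 → 2² + 0² = 4
4 → 4² = 16
16 → 1² + 6² = 37
37 → 3² + 7² = 58
58 → 5² + 8² = 89  — 89 repeats.
That took 15 steps.

15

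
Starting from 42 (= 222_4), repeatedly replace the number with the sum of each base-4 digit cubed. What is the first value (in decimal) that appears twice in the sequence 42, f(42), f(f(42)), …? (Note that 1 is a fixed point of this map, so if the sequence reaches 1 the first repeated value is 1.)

9

42 = (2,2,2)_4 → 2³ + 2³ + 2³ = 24
24 = (1,2,0)_4 → 1³ + 2³ + 0³ = 9
9 = (2,1)_4 → 2³ + 1³ = 9  — 9 already appeared earlier.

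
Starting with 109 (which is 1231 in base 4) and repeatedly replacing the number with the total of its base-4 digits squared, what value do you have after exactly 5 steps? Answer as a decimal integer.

4

109 = (1,2,3,1)_4 → 1² + 2² + 3² + 1² = 15
15 = (3,3)_4 → 3² + 3² = 18
18 = (1,0,2)_4 → 1² + 0² + 2² = 5
5 = (1,1)_4 → 1² + 1² = 2
2 = (2)_4 → 2² = 4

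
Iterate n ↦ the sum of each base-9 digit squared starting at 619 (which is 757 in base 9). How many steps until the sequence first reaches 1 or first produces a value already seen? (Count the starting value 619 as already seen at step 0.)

5

619 = (7,5,7)_9 → 7² + 5² + 7² = 123
123 = (1,4,6)_9 → 1² + 4² + 6² = 53
53 = (5,8)_9 → 5² + 8² = 89
89 = (1,0,8)_9 → 1² + 0² + 8² = 65
65 = (7,2)_9 → 7² + 2² = 53  — 53 repeats.
That took 5 steps.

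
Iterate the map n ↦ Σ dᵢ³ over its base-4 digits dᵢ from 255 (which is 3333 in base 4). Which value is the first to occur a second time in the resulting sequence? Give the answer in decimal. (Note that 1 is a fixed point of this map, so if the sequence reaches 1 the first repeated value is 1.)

9

255 = (3,3,3,3)_4 → 108
108 = (1,2,3,0)_4 → 36
36 = (2,1,0)_4 → 9
9 = (2,1)_4 → 9  — 9 already appeared earlier.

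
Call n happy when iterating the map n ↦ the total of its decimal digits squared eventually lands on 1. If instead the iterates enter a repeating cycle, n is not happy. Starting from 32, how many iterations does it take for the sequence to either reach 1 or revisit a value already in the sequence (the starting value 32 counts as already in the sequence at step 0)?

3

32 → 3² + 2² = 9 + 4 = 13
13 → 1² + 3² = 1 + 9 = 10
10 → 1² + 0² = 1 + 0 = 1  — reached 1.
That took 3 steps.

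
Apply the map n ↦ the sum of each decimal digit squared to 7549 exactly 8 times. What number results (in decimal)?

89

7549 → 7² + 5² + 4² + 9² = 171
171 → 1² + 7² + 1² = 51
51 → 5² + 1² = 26
26 → 2² + 6² = 40
40 → 4² + 0² = 16
16 → 1² + 6² = 37
37 → 3² + 7² = 58
58 → 5² + 8² = 89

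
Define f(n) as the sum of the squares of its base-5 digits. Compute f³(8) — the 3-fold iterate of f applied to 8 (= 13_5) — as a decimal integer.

16

8 = (1,3)_5 → 1² + 3² = 1 + 9 = 10
10 = (2,0)_5 → 2² + 0² = 4 + 0 = 4
4 = (4)_5 → 4² = 16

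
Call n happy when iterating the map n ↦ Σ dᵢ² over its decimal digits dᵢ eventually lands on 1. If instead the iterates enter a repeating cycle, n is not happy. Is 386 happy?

happy

386 → 3² + 8² + 6² = 9 + 64 + 36 = 109
109 → 1² + 0² + 9² = 1 + 0 + 81 = 82
82 → 8² + 2² = 64 + 4 = 68
68 → 6² + 8² = 36 + 64 = 100
100 → 1² + 0² + 0² = 1 + 0 + 0 = 1  — reached 1.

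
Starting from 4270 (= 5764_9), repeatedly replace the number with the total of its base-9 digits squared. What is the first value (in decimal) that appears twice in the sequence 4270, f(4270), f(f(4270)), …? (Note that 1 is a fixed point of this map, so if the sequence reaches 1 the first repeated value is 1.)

4270 = (5,7,6,4)_9 → 5² + 7² + 6² + 4² = 126
126 = (1,5,0)_9 → 1² + 5² + 0² = 26
26 = (2,8)_9 → 2² + 8² = 68
68 = (7,5)_9 → 7² + 5² = 74
74 = (8,2)_9 → 8² + 2² = 68  — 68 already appeared earlier.

68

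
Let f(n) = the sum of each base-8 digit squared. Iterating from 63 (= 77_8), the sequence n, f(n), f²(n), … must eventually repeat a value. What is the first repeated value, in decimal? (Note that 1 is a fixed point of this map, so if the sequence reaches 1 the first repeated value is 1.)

20

63 = (7,7)_8 → 7² + 7² = 98
98 = (1,4,2)_8 → 1² + 4² + 2² = 21
21 = (2,5)_8 → 2² + 5² = 29
29 = (3,5)_8 → 3² + 5² = 34
34 = (4,2)_8 → 4² + 2² = 20
20 = (2,4)_8 → 2² + 4² = 20  — 20 already appeared earlier.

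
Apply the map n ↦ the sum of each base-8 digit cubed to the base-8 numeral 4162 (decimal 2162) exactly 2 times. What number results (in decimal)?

2162 = (4,1,6,2)_8 → 4³ + 1³ + 6³ + 2³ = 64 + 1 + 216 + 8 = 289
289 = (4,4,1)_8 → 4³ + 4³ + 1³ = 64 + 64 + 1 = 129

129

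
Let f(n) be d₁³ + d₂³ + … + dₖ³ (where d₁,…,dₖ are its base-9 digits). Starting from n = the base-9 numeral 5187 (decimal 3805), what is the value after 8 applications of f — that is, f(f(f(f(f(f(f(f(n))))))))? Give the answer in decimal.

3805 = (5,1,8,7)_9 → 5³ + 1³ + 8³ + 7³ = 125 + 1 + 512 + 343 = 981
981 = (1,3,1,0)_9 → 1³ + 3³ + 1³ + 0³ = 1 + 27 + 1 + 0 = 29
29 = (3,2)_9 → 3³ + 2³ = 27 + 8 = 35
35 = (3,8)_9 → 3³ + 8³ = 27 + 512 = 539
539 = (6,5,8)_9 → 6³ + 5³ + 8³ = 216 + 125 + 512 = 853
853 = (1,1,4,7)_9 → 1³ + 1³ + 4³ + 7³ = 1 + 1 + 64 + 343 = 409
409 = (5,0,4)_9 → 5³ + 0³ + 4³ = 125 + 0 + 64 = 189
189 = (2,3,0)_9 → 2³ + 3³ + 0³ = 8 + 27 + 0 = 35

35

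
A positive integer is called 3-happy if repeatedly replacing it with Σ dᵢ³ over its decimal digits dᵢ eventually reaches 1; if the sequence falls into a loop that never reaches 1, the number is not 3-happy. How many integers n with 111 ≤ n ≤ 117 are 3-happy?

1

111: 111 → 3 → 27 → 351 → 153 → 153  — not 3-happy
112: 112 → 10 → 1  — 3-happy
113: 113 → 29 → 737 → 713 → 371 → 371  — not 3-happy
114: 114 → 66 → 432 → 99 → 1458 → 702 → 351 → 153 → 153  — not 3-happy
115: 115 → 127 → 352 → 160 → 217 → 352  — not 3-happy
116: 116 → 218 → 521 → 134 → 92 → 737 → 713 → 371 → 371  — not 3-happy
117: 117 → 345 → 216 → 225 → 141 → 66 → 432 → 99 → 1458 → 702 → 351 → 153 → 153  — not 3-happy
3-happy: 112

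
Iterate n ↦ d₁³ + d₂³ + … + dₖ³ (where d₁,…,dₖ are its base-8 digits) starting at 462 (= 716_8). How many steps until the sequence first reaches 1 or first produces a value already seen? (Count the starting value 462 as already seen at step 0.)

462 = (7,1,6)_8 → 7³ + 1³ + 6³ = 560
560 = (1,0,6,0)_8 → 1³ + 0³ + 6³ + 0³ = 217
217 = (3,3,1)_8 → 3³ + 3³ + 1³ = 55
55 = (6,7)_8 → 6³ + 7³ = 559
559 = (1,0,5,7)_8 → 1³ + 0³ + 5³ + 7³ = 469
469 = (7,2,5)_8 → 7³ + 2³ + 5³ = 476
476 = (7,3,4)_8 → 7³ + 3³ + 4³ = 434
434 = (6,6,2)_8 → 6³ + 6³ + 2³ = 440
440 = (6,7,0)_8 → 6³ + 7³ + 0³ = 559  — 559 repeats.
That took 9 steps.

9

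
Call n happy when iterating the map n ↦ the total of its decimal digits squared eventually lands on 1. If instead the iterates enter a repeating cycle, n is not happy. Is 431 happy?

not happy

431 → 26
26 → 40
40 → 16
16 → 37
37 → 58
58 → 89
89 → 145
145 → 42
42 → 20
20 → 4
4 → 16  — 16 already seen; the sequence cycles without reaching 1.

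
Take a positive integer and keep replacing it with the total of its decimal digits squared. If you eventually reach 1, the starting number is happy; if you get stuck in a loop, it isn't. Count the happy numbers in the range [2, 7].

1

2: 2 → 4 → 16 → 37 → 58 → 89 → 145 → 42 → 20 → 4  (repeats 4)
3: 3 → 9 → 81 → 65 → 61 → 37 → 58 → 89 → 145 → 42 → 20 → 4 → 16 → 37  (repeats 37)
4: 4 → 16 → 37 → 58 → 89 → 145 → 42 → 20 → 4  (repeats 4)
5: 5 → 25 → 29 → 85 → 89 → 145 → 42 → 20 → 4 → 16 → 37 → 58 → 89  (repeats 89)
6: 6 → 36 → 45 → 41 → 17 → 50 → 25 → 29 → 85 → 89 → 145 → 42 → 20 → 4 → 16 → 37 → 58 → 89  (repeats 89)
7: 7 → 49 → 97 → 130 → 10 → 1  (reaches 1)
happy: 7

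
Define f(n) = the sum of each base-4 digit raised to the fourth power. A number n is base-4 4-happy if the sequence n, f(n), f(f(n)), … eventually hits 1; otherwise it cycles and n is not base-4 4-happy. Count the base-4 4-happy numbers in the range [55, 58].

55: 55 → 163 → 113 → 83 → 83  — not base-4 4-happy
56: 56 → 97 → 18 → 17 → 2 → 16 → 1  — base-4 4-happy
57: 57 → 98 → 33 → 17 → 2 → 16 → 1  — base-4 4-happy
58: 58 → 113 → 83 → 83  — not base-4 4-happy
base-4 4-happy: 56, 57

2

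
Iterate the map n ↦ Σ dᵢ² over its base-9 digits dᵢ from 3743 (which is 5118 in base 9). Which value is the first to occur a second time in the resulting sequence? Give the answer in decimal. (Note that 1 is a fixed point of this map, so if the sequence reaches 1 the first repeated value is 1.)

1

3743 = (5,1,1,8)_9 → 5² + 1² + 1² + 8² = 25 + 1 + 1 + 64 = 91
91 = (1,1,1)_9 → 1² + 1² + 1² = 1 + 1 + 1 = 3
3 = (3)_9 → 3² = 9
9 = (1,0)_9 → 1² + 0² = 1 + 0 = 1  — reached the fixed point 1.
1 → 1, so 1 is the first repeated value.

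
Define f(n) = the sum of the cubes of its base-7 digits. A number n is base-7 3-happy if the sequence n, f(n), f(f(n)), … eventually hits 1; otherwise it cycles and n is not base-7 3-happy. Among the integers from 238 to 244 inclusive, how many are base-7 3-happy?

1

238: 238 → 280 → 250 → 250  — not base-7 3-happy
239: 239 → 281 → 251 → 341 → 557 → 137 → 197 → 65 → 17 → 35 → 125 → 251  — not base-7 3-happy
240: 240 → 288 → 342 → 648 → 282 → 258 → 342  — not base-7 3-happy
241: 241 → 307 → 433 → 343 → 1  — base-7 3-happy
242: 242 → 344 → 2 → 8 → 2  — not base-7 3-happy
243: 243 → 405 → 219 → 99 → 9 → 9  — not base-7 3-happy
244: 244 → 496 → 244  — not base-7 3-happy
base-7 3-happy: 241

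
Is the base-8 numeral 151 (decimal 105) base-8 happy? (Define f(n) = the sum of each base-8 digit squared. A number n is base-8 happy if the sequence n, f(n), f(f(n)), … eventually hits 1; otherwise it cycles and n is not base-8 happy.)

base-8 happy

105 = (1,5,1)_8 → 1² + 5² + 1² = 27
27 = (3,3)_8 → 3² + 3² = 18
18 = (2,2)_8 → 2² + 2² = 8
8 = (1,0)_8 → 1² + 0² = 1  — reached 1.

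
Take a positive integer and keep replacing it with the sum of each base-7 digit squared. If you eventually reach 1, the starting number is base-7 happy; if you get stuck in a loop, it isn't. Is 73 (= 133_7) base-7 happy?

73 = (1,3,3)_7 → 1² + 3² + 3² = 19
19 = (2,5)_7 → 2² + 5² = 29
29 = (4,1)_7 → 4² + 1² = 17
17 = (2,3)_7 → 2² + 3² = 13
13 = (1,6)_7 → 1² + 6² = 37
37 = (5,2)_7 → 5² + 2² = 29  — 29 already seen; the sequence cycles without reaching 1.

not base-7 happy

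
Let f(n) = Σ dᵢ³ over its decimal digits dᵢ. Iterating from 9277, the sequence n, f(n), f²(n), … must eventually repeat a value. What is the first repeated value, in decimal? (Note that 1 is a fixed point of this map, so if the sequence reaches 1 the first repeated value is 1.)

9277 → 9³ + 2³ + 7³ + 7³ = 1423
1423 → 1³ + 4³ + 2³ + 3³ = 100
100 → 1³ + 0³ + 0³ = 1  — reached the fixed point 1.
1 → 1, so 1 is the first repeated value.

1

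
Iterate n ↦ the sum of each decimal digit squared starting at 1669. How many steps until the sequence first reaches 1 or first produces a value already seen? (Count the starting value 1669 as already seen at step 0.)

10

1669 → 154
154 → 42
42 → 20
20 → 4
4 → 16
16 → 37
37 → 58
58 → 89
89 → 145
145 → 42  — 42 repeats.
That took 10 steps.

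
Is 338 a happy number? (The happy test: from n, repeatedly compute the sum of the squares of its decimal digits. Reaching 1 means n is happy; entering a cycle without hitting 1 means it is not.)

happy

338 → 82
82 → 68
68 → 100
100 → 1  — reached 1.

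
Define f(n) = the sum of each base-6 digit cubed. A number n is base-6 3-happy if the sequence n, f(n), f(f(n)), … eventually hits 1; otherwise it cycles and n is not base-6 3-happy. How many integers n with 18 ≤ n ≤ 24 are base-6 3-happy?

18: 18 → 27 → 91 → 36 → 1  (reaches 1)
19: 19 → 28 → 128 → 62 → 73 → 9 → 28  (repeats 28)
20: 20 → 35 → 250 → 190 → 190  (repeats 190)
21: 21 → 54 → 28 → 128 → 62 → 73 → 9 → 28  (repeats 28)
22: 22 → 91 → 36 → 1  (reaches 1)
23: 23 → 152 → 73 → 9 → 28 → 128 → 62 → 73  (repeats 73)
24: 24 → 64 → 129 → 81 → 36 → 1  (reaches 1)
base-6 3-happy: 18, 22, 24

3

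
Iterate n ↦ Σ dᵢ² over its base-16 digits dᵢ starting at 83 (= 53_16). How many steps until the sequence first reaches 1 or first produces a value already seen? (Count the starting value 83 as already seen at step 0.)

5

83 = (5,3)_16 → 5² + 3² = 25 + 9 = 34
34 = (2,2)_16 → 2² + 2² = 4 + 4 = 8
8 = (8)_16 → 8² = 64
64 = (4,0)_16 → 4² + 0² = 16 + 0 = 16
16 = (1,0)_16 → 1² + 0² = 1 + 0 = 1  — reached 1.
That took 5 steps.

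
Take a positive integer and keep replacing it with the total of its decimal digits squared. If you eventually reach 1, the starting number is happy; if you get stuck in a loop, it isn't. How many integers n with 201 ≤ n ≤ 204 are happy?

201: 201 → 5 → 25 → 29 → 85 → 89 → 145 → 42 → 20 → 4 → 16 → 37 → 58 → 89  — not happy
202: 202 → 8 → 64 → 52 → 29 → 85 → 89 → 145 → 42 → 20 → 4 → 16 → 37 → 58 → 89  — not happy
203: 203 → 13 → 10 → 1  — happy
204: 204 → 20 → 4 → 16 → 37 → 58 → 89 → 145 → 42 → 20  — not happy
happy: 203

1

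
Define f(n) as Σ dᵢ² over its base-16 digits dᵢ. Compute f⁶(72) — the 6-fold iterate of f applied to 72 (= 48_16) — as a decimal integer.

200

72 = (4,8)_16 → 4² + 8² = 16 + 64 = 80
80 = (5,0)_16 → 5² + 0² = 25 + 0 = 25
25 = (1,9)_16 → 1² + 9² = 1 + 81 = 82
82 = (5,2)_16 → 5² + 2² = 25 + 4 = 29
29 = (1,13)_16 → 1² + 13² = 1 + 169 = 170
170 = (10,10)_16 → 10² + 10² = 100 + 100 = 200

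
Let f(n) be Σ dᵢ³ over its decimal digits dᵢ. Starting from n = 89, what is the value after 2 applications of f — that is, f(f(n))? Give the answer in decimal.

74

89 → 8³ + 9³ = 1241
1241 → 1³ + 2³ + 4³ + 1³ = 74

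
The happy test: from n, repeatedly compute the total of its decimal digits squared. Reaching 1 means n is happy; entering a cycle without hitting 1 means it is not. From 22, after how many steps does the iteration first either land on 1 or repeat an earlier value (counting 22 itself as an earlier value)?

14

22 → 2² + 2² = 4 + 4 = 8
8 → 8² = 64
64 → 6² + 4² = 36 + 16 = 52
52 → 5² + 2² = 25 + 4 = 29
29 → 2² + 9² = 4 + 81 = 85
85 → 8² + 5² = 64 + 25 = 89
89 → 8² + 9² = 64 + 81 = 145
145 → 1² + 4² + 5² = 1 + 16 + 25 = 42
42 → 4² + 2² = 16 + 4 = 20
20 → 2² + 0² = 4 + 0 = 4
4 → 4² = 16
16 → 1² + 6² = 1 + 36 = 37
37 → 3² + 7² = 9 + 49 = 58
58 → 5² + 8² = 25 + 64 = 89  — 89 repeats.
That took 14 steps.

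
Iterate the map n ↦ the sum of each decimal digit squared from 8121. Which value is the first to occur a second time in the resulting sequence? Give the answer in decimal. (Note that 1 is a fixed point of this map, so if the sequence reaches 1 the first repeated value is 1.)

8121 → 8² + 1² + 2² + 1² = 70
70 → 7² + 0² = 49
49 → 4² + 9² = 97
97 → 9² + 7² = 130
130 → 1² + 3² + 0² = 10
10 → 1² + 0² = 1  — reached the fixed point 1.
1 → 1, so 1 is the first repeated value.

1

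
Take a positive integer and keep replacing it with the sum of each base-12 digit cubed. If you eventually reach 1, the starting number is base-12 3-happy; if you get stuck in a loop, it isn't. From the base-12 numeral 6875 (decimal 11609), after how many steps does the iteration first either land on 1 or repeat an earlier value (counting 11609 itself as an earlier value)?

6

11609 = (6,8,7,5)_12 → 1196
1196 = (8,3,8)_12 → 1051
1051 = (7,3,7)_12 → 713
713 = (4,11,5)_12 → 1520
1520 = (10,6,8)_12 → 1728
1728 = (1,0,0,0)_12 → 1  — reached 1.
That took 6 steps.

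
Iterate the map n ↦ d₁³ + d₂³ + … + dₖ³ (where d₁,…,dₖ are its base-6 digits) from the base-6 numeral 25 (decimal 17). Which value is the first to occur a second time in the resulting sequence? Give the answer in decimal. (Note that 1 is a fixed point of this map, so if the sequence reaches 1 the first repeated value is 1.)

1

17 = (2,5)_6 → 2³ + 5³ = 8 + 125 = 133
133 = (3,4,1)_6 → 3³ + 4³ + 1³ = 27 + 64 + 1 = 92
92 = (2,3,2)_6 → 2³ + 3³ + 2³ = 8 + 27 + 8 = 43
43 = (1,1,1)_6 → 1³ + 1³ + 1³ = 1 + 1 + 1 = 3
3 = (3)_6 → 3³ = 27
27 = (4,3)_6 → 4³ + 3³ = 64 + 27 = 91
91 = (2,3,1)_6 → 2³ + 3³ + 1³ = 8 + 27 + 1 = 36
36 = (1,0,0)_6 → 1³ + 0³ + 0³ = 1 + 0 + 0 = 1  — reached the fixed point 1.
1 → 1, so 1 is the first repeated value.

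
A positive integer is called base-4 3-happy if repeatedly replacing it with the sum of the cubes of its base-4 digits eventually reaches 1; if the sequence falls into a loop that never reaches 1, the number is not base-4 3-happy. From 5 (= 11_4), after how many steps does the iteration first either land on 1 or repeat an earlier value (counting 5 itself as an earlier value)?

5 = (1,1)_4 → 1³ + 1³ = 1 + 1 = 2
2 = (2)_4 → 2³ = 8
8 = (2,0)_4 → 2³ + 0³ = 8 + 0 = 8  — 8 repeats.
That took 3 steps.

3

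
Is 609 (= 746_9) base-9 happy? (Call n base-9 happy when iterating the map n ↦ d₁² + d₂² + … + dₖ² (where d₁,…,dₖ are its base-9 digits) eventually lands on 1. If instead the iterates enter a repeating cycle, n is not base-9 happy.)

609 = (7,4,6)_9 → 7² + 4² + 6² = 101
101 = (1,2,2)_9 → 1² + 2² + 2² = 9
9 = (1,0)_9 → 1² + 0² = 1  — reached 1.

base-9 happy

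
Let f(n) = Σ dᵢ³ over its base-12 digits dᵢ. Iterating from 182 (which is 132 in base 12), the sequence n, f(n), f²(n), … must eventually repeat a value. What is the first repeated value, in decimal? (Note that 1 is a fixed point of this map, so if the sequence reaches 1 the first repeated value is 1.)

182 = (1,3,2)_12 → 36
36 = (3,0)_12 → 27
27 = (2,3)_12 → 35
35 = (2,11)_12 → 1339
1339 = (9,3,7)_12 → 1099
1099 = (7,7,7)_12 → 1029
1029 = (7,1,9)_12 → 1073
1073 = (7,5,5)_12 → 593
593 = (4,1,5)_12 → 190
190 = (1,3,10)_12 → 1028
1028 = (7,1,8)_12 → 856
856 = (5,11,4)_12 → 1520
1520 = (10,6,8)_12 → 1728
1728 = (1,0,0,0)_12 → 1  — reached the fixed point 1.
1 → 1, so 1 is the first repeated value.

1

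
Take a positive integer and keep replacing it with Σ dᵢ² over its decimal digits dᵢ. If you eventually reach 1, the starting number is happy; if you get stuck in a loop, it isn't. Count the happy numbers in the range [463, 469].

463: 463 → 61 → 37 → 58 → 89 → 145 → 42 → 20 → 4 → 16 → 37  — not happy
464: 464 → 68 → 100 → 1  — happy
465: 465 → 77 → 98 → 145 → 42 → 20 → 4 → 16 → 37 → 58 → 89 → 145  — not happy
466: 466 → 88 → 128 → 69 → 117 → 51 → 26 → 40 → 16 → 37 → 58 → 89 → 145 → 42 → 20 → 4 → 16  — not happy
467: 467 → 101 → 2 → 4 → 16 → 37 → 58 → 89 → 145 → 42 → 20 → 4  — not happy
468: 468 → 116 → 38 → 73 → 58 → 89 → 145 → 42 → 20 → 4 → 16 → 37 → 58  — not happy
469: 469 → 133 → 19 → 82 → 68 → 100 → 1  — happy
happy: 464, 469

2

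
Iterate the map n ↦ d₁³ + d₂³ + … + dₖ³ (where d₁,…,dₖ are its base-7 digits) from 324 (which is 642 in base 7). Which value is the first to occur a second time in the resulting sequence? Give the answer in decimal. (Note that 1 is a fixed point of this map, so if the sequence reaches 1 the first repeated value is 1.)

342

324 = (6,4,2)_7 → 6³ + 4³ + 2³ = 288
288 = (5,6,1)_7 → 5³ + 6³ + 1³ = 342
342 = (6,6,6)_7 → 6³ + 6³ + 6³ = 648
648 = (1,6,1,4)_7 → 1³ + 6³ + 1³ + 4³ = 282
282 = (5,5,2)_7 → 5³ + 5³ + 2³ = 258
258 = (5,1,6)_7 → 5³ + 1³ + 6³ = 342  — 342 already appeared earlier.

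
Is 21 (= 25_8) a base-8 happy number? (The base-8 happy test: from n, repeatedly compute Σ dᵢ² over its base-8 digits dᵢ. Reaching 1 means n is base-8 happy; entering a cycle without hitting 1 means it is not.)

not base-8 happy

21 = (2,5)_8 → 2² + 5² = 29
29 = (3,5)_8 → 3² + 5² = 34
34 = (4,2)_8 → 4² + 2² = 20
20 = (2,4)_8 → 2² + 4² = 20  — 20 already seen; the sequence cycles without reaching 1.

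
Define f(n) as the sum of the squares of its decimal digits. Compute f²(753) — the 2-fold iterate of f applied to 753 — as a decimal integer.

753 → 83
83 → 73

73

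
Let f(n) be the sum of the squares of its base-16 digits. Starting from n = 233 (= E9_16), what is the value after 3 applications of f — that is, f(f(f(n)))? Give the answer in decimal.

233 = (14,9)_16 → 14² + 9² = 196 + 81 = 277
277 = (1,1,5)_16 → 1² + 1² + 5² = 1 + 1 + 25 = 27
27 = (1,11)_16 → 1² + 11² = 1 + 121 = 122

122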